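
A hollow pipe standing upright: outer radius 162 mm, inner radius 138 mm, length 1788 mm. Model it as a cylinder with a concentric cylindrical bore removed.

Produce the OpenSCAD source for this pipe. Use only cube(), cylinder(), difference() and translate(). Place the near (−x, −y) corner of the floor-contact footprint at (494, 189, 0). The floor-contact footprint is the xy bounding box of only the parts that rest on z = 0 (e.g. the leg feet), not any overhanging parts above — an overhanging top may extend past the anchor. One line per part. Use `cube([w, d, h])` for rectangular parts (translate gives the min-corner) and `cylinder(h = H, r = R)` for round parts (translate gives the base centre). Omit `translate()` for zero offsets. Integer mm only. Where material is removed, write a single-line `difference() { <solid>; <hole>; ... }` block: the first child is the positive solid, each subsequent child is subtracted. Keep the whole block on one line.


difference() { translate([656, 351, 0]) cylinder(h = 1788, r = 162); translate([656, 351, 0]) cylinder(h = 1788, r = 138); }


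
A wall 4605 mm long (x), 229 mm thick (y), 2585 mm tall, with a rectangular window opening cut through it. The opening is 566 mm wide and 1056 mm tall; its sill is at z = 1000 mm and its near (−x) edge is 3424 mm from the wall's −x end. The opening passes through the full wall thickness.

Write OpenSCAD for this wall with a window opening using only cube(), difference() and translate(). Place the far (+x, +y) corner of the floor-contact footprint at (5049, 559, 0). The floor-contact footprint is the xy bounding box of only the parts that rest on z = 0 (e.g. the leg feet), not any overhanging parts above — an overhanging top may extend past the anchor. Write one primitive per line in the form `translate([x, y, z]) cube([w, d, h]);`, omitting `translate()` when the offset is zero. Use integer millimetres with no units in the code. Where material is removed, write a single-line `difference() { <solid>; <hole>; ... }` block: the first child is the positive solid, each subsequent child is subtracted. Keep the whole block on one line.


difference() { translate([444, 330, 0]) cube([4605, 229, 2585]); translate([3868, 330, 1000]) cube([566, 229, 1056]); }


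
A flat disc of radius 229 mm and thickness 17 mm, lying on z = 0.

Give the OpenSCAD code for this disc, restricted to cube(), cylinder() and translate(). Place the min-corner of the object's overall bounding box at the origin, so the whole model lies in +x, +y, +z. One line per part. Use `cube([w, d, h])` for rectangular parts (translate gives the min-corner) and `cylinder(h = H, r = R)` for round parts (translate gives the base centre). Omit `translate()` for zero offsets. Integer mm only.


translate([229, 229, 0]) cylinder(h = 17, r = 229);


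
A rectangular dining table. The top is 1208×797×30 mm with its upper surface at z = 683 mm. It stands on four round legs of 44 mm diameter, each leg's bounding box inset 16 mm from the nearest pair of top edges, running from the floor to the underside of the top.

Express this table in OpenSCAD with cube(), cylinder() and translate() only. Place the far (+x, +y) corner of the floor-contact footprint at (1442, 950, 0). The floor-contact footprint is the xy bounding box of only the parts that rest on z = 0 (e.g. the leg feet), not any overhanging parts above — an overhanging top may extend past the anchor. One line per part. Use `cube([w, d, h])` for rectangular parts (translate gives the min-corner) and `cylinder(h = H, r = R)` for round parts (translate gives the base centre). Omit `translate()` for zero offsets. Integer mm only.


translate([250, 169, 653]) cube([1208, 797, 30]);
translate([288, 207, 0]) cylinder(h = 653, r = 22);
translate([1420, 207, 0]) cylinder(h = 653, r = 22);
translate([288, 928, 0]) cylinder(h = 653, r = 22);
translate([1420, 928, 0]) cylinder(h = 653, r = 22);


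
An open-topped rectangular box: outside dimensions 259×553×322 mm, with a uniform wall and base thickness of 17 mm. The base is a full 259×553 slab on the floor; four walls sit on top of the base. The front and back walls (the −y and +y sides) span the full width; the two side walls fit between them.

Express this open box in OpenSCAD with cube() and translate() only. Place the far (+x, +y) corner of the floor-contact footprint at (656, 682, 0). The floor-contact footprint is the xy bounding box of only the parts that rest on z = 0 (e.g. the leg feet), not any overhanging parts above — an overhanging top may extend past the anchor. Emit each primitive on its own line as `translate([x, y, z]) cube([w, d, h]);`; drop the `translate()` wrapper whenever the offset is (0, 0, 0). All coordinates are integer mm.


translate([397, 129, 0]) cube([259, 553, 17]);
translate([397, 129, 17]) cube([259, 17, 305]);
translate([397, 665, 17]) cube([259, 17, 305]);
translate([397, 146, 17]) cube([17, 519, 305]);
translate([639, 146, 17]) cube([17, 519, 305]);


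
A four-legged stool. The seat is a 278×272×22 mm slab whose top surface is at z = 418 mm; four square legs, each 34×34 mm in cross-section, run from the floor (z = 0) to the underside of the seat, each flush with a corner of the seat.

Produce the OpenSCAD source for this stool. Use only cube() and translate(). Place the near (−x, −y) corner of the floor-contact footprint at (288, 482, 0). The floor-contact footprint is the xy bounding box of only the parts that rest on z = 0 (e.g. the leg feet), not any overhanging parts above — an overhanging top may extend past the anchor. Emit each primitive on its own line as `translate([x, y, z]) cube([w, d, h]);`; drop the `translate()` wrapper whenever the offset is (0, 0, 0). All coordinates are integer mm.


translate([288, 482, 396]) cube([278, 272, 22]);
translate([288, 482, 0]) cube([34, 34, 396]);
translate([532, 482, 0]) cube([34, 34, 396]);
translate([288, 720, 0]) cube([34, 34, 396]);
translate([532, 720, 0]) cube([34, 34, 396]);


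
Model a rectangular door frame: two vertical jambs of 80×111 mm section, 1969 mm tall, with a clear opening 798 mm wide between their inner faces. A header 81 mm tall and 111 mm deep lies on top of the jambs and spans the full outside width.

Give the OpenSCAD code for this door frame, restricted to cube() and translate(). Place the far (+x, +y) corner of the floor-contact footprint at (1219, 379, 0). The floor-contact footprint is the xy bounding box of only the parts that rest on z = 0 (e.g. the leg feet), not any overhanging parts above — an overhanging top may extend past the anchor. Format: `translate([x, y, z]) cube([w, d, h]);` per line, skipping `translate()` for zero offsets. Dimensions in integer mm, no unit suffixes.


translate([261, 268, 0]) cube([80, 111, 1969]);
translate([1139, 268, 0]) cube([80, 111, 1969]);
translate([261, 268, 1969]) cube([958, 111, 81]);


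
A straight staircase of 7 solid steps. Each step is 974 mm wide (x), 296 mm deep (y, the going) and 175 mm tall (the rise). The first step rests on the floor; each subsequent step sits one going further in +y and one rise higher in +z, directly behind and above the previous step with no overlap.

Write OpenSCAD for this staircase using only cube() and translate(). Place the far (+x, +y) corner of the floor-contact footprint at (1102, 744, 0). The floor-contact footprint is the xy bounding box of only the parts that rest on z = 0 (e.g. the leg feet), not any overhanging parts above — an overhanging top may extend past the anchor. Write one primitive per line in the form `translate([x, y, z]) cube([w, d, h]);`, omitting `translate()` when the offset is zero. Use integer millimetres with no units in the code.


translate([128, 448, 0]) cube([974, 296, 175]);
translate([128, 744, 175]) cube([974, 296, 175]);
translate([128, 1040, 350]) cube([974, 296, 175]);
translate([128, 1336, 525]) cube([974, 296, 175]);
translate([128, 1632, 700]) cube([974, 296, 175]);
translate([128, 1928, 875]) cube([974, 296, 175]);
translate([128, 2224, 1050]) cube([974, 296, 175]);


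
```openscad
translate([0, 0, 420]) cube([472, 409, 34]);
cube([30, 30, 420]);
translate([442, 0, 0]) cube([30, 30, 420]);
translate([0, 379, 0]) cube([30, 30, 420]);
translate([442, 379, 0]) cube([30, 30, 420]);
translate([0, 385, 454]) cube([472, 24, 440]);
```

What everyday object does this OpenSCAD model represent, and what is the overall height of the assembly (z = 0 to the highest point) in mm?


A chair. The overall height is 894 mm.

A slab on four corner posts with a tall panel at the back — a chair. The seat slab sits at z = 420 with thickness 34, and the 440 mm backrest starts at the seat top, so the overall height is 420 + 34 + 440 = 894 mm.


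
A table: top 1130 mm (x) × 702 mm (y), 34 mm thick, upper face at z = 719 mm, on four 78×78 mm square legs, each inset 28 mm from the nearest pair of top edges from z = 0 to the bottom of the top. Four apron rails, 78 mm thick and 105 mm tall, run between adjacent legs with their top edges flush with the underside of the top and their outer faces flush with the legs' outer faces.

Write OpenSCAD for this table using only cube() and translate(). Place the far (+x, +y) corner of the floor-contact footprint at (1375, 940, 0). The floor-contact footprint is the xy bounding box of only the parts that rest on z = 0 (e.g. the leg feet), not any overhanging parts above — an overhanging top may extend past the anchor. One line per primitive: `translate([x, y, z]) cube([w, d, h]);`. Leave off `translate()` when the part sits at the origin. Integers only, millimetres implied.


translate([273, 266, 685]) cube([1130, 702, 34]);
translate([301, 294, 0]) cube([78, 78, 685]);
translate([1297, 294, 0]) cube([78, 78, 685]);
translate([301, 862, 0]) cube([78, 78, 685]);
translate([1297, 862, 0]) cube([78, 78, 685]);
translate([379, 294, 580]) cube([918, 78, 105]);
translate([379, 862, 580]) cube([918, 78, 105]);
translate([301, 372, 580]) cube([78, 490, 105]);
translate([1297, 372, 580]) cube([78, 490, 105]);


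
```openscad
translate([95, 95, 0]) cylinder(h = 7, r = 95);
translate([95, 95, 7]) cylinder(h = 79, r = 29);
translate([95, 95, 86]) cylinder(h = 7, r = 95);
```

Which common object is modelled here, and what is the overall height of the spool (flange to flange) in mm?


A spool. The overall height is 93 mm.

Three coaxial cylinders, large–small–large — a spool. Two 7 mm flanges and a 79 mm core give 7 + 79 + 7 = 93 mm.


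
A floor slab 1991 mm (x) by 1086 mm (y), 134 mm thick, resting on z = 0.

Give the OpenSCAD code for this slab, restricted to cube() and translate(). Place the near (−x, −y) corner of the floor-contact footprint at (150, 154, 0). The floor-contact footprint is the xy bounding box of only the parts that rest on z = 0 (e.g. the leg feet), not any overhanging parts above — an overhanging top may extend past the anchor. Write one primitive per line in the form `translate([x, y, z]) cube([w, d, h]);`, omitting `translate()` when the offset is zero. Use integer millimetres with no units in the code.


translate([150, 154, 0]) cube([1991, 1086, 134]);


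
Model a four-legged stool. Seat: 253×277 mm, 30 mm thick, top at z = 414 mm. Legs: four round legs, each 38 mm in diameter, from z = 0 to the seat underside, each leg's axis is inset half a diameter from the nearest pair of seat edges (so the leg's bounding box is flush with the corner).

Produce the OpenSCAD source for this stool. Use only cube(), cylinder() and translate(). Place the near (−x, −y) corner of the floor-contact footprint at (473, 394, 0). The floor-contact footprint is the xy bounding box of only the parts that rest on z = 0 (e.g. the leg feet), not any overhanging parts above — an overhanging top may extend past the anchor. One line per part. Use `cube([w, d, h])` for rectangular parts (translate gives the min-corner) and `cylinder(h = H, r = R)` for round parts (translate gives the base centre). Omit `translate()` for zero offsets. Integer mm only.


translate([473, 394, 384]) cube([253, 277, 30]);
translate([492, 413, 0]) cylinder(h = 384, r = 19);
translate([707, 413, 0]) cylinder(h = 384, r = 19);
translate([492, 652, 0]) cylinder(h = 384, r = 19);
translate([707, 652, 0]) cylinder(h = 384, r = 19);


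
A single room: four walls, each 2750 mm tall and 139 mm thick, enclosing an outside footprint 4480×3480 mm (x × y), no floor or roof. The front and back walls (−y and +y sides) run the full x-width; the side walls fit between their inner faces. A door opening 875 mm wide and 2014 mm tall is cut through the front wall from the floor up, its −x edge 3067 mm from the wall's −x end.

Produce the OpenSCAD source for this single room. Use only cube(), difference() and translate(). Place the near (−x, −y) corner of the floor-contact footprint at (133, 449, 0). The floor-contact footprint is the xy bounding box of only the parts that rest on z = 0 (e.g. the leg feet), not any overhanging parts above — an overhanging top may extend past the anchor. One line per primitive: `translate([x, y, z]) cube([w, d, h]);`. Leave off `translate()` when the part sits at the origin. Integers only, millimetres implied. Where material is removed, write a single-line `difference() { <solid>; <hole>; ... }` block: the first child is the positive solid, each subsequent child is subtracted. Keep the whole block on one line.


difference() { translate([133, 449, 0]) cube([4480, 139, 2750]); translate([3200, 449, 0]) cube([875, 139, 2014]); }
translate([133, 3790, 0]) cube([4480, 139, 2750]);
translate([133, 588, 0]) cube([139, 3202, 2750]);
translate([4474, 588, 0]) cube([139, 3202, 2750]);


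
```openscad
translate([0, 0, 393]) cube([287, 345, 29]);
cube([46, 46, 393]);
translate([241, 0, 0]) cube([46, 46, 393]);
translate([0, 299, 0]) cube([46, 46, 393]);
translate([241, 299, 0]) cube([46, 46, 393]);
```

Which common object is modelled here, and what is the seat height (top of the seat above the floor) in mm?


A stool. The seat height is 422 mm.

A 287×345×29 slab at z = 393 on four corner posts — a stool. The seat top is 393 + 29 = 422 mm.


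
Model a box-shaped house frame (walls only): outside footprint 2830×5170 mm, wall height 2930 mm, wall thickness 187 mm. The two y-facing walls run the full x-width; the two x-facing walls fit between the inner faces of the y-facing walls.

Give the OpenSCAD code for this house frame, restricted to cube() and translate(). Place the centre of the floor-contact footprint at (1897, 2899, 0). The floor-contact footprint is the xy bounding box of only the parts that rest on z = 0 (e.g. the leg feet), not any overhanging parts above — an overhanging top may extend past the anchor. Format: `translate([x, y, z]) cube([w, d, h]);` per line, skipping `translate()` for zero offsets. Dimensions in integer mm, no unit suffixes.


translate([482, 314, 0]) cube([2830, 187, 2930]);
translate([482, 5297, 0]) cube([2830, 187, 2930]);
translate([482, 501, 0]) cube([187, 4796, 2930]);
translate([3125, 501, 0]) cube([187, 4796, 2930]);


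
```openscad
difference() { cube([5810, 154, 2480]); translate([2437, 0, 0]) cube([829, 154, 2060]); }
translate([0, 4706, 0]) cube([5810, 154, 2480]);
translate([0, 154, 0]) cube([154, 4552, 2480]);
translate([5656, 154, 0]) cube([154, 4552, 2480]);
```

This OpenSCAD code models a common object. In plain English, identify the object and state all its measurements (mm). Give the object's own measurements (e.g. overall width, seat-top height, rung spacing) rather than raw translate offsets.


A single room: four walls, each 2480 mm tall and 154 mm thick, enclosing an outside footprint 5810×4860 mm (x × y), no floor or roof. The front and back walls (−y and +y sides) run the full x-width; the side walls fit between their inner faces. A door opening 829 mm wide and 2060 mm tall is cut through the front wall from the floor up, its −x edge 2437 mm from the wall's −x end.


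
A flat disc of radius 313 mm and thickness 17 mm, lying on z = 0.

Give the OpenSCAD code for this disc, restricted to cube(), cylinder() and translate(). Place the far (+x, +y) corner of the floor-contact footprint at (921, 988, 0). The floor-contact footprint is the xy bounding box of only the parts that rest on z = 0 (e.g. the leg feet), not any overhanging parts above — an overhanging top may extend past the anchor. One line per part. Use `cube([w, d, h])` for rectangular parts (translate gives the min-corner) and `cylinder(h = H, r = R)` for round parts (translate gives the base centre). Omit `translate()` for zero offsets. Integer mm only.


translate([608, 675, 0]) cylinder(h = 17, r = 313);


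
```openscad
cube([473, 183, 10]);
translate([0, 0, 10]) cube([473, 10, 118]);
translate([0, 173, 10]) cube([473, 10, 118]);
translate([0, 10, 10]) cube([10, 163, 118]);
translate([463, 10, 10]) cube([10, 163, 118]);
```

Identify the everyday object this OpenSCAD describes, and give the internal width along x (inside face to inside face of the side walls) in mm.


An open box. The internal width is 453 mm.

A 473×183 base slab with four walls standing on it — an open box. The base is 473 mm wide and the walls are 10 mm thick, so the internal width is 473 − 2 × 10 = 453 mm.


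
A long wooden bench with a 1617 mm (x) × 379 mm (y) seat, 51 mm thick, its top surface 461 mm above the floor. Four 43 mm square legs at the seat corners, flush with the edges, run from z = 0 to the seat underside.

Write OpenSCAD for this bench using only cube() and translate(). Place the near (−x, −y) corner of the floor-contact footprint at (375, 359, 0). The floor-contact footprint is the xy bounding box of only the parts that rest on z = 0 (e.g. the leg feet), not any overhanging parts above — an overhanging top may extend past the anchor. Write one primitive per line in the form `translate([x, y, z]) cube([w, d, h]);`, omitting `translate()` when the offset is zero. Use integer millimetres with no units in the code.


translate([375, 359, 410]) cube([1617, 379, 51]);
translate([375, 359, 0]) cube([43, 43, 410]);
translate([375, 695, 0]) cube([43, 43, 410]);
translate([1949, 359, 0]) cube([43, 43, 410]);
translate([1949, 695, 0]) cube([43, 43, 410]);


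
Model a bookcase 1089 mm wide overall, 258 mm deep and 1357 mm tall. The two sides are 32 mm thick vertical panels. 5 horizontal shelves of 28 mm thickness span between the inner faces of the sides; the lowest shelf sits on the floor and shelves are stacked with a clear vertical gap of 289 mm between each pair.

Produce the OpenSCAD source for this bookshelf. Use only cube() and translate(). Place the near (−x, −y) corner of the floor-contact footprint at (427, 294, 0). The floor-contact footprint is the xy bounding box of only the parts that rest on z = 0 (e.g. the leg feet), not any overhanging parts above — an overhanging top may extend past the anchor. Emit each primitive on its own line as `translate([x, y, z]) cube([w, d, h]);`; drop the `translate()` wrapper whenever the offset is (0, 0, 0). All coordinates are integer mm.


translate([427, 294, 0]) cube([32, 258, 1357]);
translate([1484, 294, 0]) cube([32, 258, 1357]);
translate([459, 294, 0]) cube([1025, 258, 28]);
translate([459, 294, 317]) cube([1025, 258, 28]);
translate([459, 294, 634]) cube([1025, 258, 28]);
translate([459, 294, 951]) cube([1025, 258, 28]);
translate([459, 294, 1268]) cube([1025, 258, 28]);


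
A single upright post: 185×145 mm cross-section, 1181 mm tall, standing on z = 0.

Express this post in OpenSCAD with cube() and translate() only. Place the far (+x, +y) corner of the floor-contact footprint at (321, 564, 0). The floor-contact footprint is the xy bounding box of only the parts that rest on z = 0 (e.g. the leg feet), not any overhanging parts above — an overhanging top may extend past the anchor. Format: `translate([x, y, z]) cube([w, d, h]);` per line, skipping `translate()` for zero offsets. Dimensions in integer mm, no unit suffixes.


translate([136, 419, 0]) cube([185, 145, 1181]);


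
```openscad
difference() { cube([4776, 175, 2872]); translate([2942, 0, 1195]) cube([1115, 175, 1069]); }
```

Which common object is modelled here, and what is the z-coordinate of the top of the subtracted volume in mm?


A wall with a window opening. The window head height is 2264 mm.

A wall with a rectangular opening subtracted — a window. Sill at z = 1195, opening 1069 mm tall, so the head is at 1195 + 1069 = 2264 mm.


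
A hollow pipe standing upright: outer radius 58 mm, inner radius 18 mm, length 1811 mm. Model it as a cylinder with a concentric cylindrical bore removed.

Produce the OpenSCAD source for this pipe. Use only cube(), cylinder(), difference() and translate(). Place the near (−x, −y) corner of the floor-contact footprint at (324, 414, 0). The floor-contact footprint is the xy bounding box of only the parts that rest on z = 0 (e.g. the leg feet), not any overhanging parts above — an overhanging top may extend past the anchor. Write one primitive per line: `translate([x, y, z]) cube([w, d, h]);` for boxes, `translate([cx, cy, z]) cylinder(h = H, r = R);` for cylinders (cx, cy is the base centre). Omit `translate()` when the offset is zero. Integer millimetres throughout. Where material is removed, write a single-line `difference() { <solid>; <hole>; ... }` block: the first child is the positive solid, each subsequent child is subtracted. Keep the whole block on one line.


difference() { translate([382, 472, 0]) cylinder(h = 1811, r = 58); translate([382, 472, 0]) cylinder(h = 1811, r = 18); }


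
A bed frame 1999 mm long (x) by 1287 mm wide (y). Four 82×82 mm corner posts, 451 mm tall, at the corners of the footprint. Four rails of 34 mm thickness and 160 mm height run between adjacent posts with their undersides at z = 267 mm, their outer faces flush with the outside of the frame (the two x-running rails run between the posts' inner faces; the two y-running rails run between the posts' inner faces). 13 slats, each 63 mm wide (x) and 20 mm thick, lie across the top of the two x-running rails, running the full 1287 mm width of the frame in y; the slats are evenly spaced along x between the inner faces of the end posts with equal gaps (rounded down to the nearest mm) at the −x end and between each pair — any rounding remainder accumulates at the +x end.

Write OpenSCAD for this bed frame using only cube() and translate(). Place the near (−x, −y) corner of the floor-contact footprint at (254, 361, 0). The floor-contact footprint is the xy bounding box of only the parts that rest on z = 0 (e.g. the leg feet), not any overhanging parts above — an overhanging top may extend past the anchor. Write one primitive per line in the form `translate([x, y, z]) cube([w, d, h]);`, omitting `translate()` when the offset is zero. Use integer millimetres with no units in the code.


translate([254, 361, 0]) cube([82, 82, 451]);
translate([254, 1566, 0]) cube([82, 82, 451]);
translate([2171, 361, 0]) cube([82, 82, 451]);
translate([2171, 1566, 0]) cube([82, 82, 451]);
translate([336, 361, 267]) cube([1835, 34, 160]);
translate([336, 1614, 267]) cube([1835, 34, 160]);
translate([254, 443, 267]) cube([34, 1123, 160]);
translate([2219, 443, 267]) cube([34, 1123, 160]);
translate([408, 361, 427]) cube([63, 1287, 20]);
translate([543, 361, 427]) cube([63, 1287, 20]);
translate([678, 361, 427]) cube([63, 1287, 20]);
translate([813, 361, 427]) cube([63, 1287, 20]);
translate([948, 361, 427]) cube([63, 1287, 20]);
translate([1083, 361, 427]) cube([63, 1287, 20]);
translate([1218, 361, 427]) cube([63, 1287, 20]);
translate([1353, 361, 427]) cube([63, 1287, 20]);
translate([1488, 361, 427]) cube([63, 1287, 20]);
translate([1623, 361, 427]) cube([63, 1287, 20]);
translate([1758, 361, 427]) cube([63, 1287, 20]);
translate([1893, 361, 427]) cube([63, 1287, 20]);
translate([2028, 361, 427]) cube([63, 1287, 20]);


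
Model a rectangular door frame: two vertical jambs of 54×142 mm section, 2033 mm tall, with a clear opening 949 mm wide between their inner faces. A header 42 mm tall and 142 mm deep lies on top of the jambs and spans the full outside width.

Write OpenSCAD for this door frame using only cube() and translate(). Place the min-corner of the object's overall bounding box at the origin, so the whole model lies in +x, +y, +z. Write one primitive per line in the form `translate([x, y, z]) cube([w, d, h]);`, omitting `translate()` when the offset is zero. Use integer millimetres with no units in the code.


cube([54, 142, 2033]);
translate([1003, 0, 0]) cube([54, 142, 2033]);
translate([0, 0, 2033]) cube([1057, 142, 42]);


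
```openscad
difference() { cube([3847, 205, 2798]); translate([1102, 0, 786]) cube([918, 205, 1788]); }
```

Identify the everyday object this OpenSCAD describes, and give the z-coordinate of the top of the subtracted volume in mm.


A wall with a window opening. The window head height is 2574 mm.

A wall with a rectangular opening subtracted — a window. Sill at z = 786, opening 1788 mm tall, so the head is at 786 + 1788 = 2574 mm.


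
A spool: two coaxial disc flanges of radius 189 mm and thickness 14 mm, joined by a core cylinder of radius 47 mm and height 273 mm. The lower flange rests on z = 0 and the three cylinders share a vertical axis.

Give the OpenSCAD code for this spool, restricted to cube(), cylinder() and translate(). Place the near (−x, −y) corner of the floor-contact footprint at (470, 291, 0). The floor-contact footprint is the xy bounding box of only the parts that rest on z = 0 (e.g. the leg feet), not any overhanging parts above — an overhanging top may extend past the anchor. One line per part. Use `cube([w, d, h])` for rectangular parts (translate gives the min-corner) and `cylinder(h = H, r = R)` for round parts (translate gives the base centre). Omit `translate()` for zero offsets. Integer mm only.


translate([659, 480, 0]) cylinder(h = 14, r = 189);
translate([659, 480, 14]) cylinder(h = 273, r = 47);
translate([659, 480, 287]) cylinder(h = 14, r = 189);


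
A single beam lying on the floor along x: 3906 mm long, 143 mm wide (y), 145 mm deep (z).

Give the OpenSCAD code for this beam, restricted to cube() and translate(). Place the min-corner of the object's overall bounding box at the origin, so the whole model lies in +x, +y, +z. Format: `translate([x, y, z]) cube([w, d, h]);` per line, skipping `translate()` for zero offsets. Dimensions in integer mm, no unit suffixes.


cube([3906, 143, 145]);


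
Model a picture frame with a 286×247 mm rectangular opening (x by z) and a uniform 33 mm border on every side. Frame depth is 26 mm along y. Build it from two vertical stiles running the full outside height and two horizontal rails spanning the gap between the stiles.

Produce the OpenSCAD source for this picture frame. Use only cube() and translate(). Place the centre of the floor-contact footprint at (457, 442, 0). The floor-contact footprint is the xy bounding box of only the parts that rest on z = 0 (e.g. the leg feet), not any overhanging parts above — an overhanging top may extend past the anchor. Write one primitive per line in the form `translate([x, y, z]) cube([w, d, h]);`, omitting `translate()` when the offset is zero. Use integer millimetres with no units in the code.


translate([281, 429, 0]) cube([33, 26, 313]);
translate([600, 429, 0]) cube([33, 26, 313]);
translate([314, 429, 0]) cube([286, 26, 33]);
translate([314, 429, 280]) cube([286, 26, 33]);


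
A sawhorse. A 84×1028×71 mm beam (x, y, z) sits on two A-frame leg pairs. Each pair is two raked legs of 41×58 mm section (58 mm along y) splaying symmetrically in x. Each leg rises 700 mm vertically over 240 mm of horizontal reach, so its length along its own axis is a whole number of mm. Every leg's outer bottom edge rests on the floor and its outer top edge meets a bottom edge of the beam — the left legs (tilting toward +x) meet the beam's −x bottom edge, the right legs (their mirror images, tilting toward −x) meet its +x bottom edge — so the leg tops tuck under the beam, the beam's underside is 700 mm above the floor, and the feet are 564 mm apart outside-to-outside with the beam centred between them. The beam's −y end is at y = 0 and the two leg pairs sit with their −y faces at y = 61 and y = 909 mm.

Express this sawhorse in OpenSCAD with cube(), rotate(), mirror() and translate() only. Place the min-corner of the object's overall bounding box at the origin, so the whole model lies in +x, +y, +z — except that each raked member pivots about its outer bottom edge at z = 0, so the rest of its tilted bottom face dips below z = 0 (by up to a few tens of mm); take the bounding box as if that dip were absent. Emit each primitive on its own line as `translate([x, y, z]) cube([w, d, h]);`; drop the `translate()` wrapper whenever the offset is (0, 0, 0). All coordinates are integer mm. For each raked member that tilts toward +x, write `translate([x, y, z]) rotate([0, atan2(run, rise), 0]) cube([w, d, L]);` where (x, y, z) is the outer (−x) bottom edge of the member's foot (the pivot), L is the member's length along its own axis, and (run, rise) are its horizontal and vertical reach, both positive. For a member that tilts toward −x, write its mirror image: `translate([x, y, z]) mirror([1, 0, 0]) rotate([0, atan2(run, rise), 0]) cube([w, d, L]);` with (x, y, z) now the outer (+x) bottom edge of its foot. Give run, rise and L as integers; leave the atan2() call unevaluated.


// leg length = √(240² + 700²) = 740
// right-leg outer foot x = 2·240 + 84 = 564
// beam min-corner = (240, 0, 700)
translate([240, 0, 700]) cube([84, 1028, 71]);
translate([0, 61, 0]) rotate([0, atan2(240, 700), 0]) cube([41, 58, 740]);
translate([564, 61, 0]) mirror([1, 0, 0]) rotate([0, atan2(240, 700), 0]) cube([41, 58, 740]);
translate([0, 909, 0]) rotate([0, atan2(240, 700), 0]) cube([41, 58, 740]);
translate([564, 909, 0]) mirror([1, 0, 0]) rotate([0, atan2(240, 700), 0]) cube([41, 58, 740]);


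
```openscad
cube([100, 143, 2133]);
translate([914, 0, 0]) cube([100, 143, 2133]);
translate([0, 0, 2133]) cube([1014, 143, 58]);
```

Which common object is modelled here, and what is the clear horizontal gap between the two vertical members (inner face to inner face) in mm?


A door frame. The clear opening width is 814 mm.

Two 2133 mm tall posts with a header on top — a door frame. The left jamb is 100 mm wide at x = 0; the right jamb starts at x = 914. The clear opening is 914 − 100 = 814 mm.


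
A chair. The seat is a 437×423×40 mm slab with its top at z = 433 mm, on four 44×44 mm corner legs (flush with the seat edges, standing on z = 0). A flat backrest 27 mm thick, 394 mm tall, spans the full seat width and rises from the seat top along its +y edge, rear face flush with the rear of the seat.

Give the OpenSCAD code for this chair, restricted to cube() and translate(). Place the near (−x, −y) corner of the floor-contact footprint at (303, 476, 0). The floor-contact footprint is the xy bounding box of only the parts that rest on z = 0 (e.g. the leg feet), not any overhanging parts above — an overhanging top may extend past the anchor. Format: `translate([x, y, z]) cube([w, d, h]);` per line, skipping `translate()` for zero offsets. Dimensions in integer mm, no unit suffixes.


// leg_h = 433 - 40 = 393
translate([303, 476, 393]) cube([437, 423, 40]);
translate([303, 476, 0]) cube([44, 44, 393]);
translate([696, 476, 0]) cube([44, 44, 393]);
translate([303, 855, 0]) cube([44, 44, 393]);
translate([696, 855, 0]) cube([44, 44, 393]);
translate([303, 872, 433]) cube([437, 27, 394]);


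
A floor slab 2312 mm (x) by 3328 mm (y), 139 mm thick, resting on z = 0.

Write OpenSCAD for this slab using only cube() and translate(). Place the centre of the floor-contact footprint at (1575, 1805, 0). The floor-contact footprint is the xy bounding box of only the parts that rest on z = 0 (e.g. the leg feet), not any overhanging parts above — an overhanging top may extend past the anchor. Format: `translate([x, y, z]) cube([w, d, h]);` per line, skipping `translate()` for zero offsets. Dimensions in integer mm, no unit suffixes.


translate([419, 141, 0]) cube([2312, 3328, 139]);


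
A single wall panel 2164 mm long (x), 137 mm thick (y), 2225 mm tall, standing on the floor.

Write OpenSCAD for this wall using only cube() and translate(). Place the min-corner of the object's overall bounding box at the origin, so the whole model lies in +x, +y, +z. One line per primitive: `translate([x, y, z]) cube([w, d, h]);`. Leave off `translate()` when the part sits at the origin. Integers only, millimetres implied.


cube([2164, 137, 2225]);


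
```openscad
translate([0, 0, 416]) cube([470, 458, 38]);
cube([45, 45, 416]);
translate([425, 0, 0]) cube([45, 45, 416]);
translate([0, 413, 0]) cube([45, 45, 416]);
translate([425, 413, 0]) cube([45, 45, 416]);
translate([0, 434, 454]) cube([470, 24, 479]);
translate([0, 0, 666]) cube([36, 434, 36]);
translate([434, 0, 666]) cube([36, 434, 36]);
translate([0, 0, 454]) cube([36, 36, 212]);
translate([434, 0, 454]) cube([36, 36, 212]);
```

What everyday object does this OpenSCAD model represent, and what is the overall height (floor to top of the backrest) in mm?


A chair. The overall height is 933 mm.

A slab on four corner posts with a tall panel at the back — a chair. The seat slab sits at z = 416 with thickness 38, and the 479 mm backrest starts at the seat top, so the overall height is 416 + 38 + 479 = 933 mm.


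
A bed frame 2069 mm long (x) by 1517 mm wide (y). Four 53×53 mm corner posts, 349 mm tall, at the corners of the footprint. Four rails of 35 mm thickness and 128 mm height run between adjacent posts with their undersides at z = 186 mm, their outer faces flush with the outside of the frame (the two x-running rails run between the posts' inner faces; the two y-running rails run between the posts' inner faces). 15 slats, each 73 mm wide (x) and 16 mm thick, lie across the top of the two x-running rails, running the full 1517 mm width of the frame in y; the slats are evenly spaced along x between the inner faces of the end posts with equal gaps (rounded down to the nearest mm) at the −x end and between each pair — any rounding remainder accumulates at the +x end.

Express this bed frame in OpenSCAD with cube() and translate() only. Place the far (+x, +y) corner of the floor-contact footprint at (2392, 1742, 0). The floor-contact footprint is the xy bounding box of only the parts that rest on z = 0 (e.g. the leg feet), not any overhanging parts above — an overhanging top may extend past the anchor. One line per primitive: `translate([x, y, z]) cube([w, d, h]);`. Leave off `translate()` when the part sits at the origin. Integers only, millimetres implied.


translate([323, 225, 0]) cube([53, 53, 349]);
translate([323, 1689, 0]) cube([53, 53, 349]);
translate([2339, 225, 0]) cube([53, 53, 349]);
translate([2339, 1689, 0]) cube([53, 53, 349]);
translate([376, 225, 186]) cube([1963, 35, 128]);
translate([376, 1707, 186]) cube([1963, 35, 128]);
translate([323, 278, 186]) cube([35, 1411, 128]);
translate([2357, 278, 186]) cube([35, 1411, 128]);
translate([430, 225, 314]) cube([73, 1517, 16]);
translate([557, 225, 314]) cube([73, 1517, 16]);
translate([684, 225, 314]) cube([73, 1517, 16]);
translate([811, 225, 314]) cube([73, 1517, 16]);
translate([938, 225, 314]) cube([73, 1517, 16]);
translate([1065, 225, 314]) cube([73, 1517, 16]);
translate([1192, 225, 314]) cube([73, 1517, 16]);
translate([1319, 225, 314]) cube([73, 1517, 16]);
translate([1446, 225, 314]) cube([73, 1517, 16]);
translate([1573, 225, 314]) cube([73, 1517, 16]);
translate([1700, 225, 314]) cube([73, 1517, 16]);
translate([1827, 225, 314]) cube([73, 1517, 16]);
translate([1954, 225, 314]) cube([73, 1517, 16]);
translate([2081, 225, 314]) cube([73, 1517, 16]);
translate([2208, 225, 314]) cube([73, 1517, 16]);


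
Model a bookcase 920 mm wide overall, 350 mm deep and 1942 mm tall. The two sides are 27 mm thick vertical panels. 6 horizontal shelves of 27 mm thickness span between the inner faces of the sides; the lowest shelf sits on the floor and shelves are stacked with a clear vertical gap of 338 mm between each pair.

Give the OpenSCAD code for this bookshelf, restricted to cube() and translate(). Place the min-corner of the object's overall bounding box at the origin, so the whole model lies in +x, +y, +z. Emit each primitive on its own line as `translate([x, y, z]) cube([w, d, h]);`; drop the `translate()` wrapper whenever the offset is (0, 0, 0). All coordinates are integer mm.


cube([27, 350, 1942]);
translate([893, 0, 0]) cube([27, 350, 1942]);
translate([27, 0, 0]) cube([866, 350, 27]);
translate([27, 0, 365]) cube([866, 350, 27]);
translate([27, 0, 730]) cube([866, 350, 27]);
translate([27, 0, 1095]) cube([866, 350, 27]);
translate([27, 0, 1460]) cube([866, 350, 27]);
translate([27, 0, 1825]) cube([866, 350, 27]);


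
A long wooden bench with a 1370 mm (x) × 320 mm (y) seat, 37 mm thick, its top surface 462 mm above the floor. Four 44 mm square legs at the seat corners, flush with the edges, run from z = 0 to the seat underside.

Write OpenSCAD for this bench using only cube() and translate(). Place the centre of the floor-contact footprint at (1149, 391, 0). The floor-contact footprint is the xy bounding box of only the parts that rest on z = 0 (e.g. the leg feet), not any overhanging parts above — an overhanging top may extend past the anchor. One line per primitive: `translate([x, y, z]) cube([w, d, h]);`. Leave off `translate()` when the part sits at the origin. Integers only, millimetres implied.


translate([464, 231, 425]) cube([1370, 320, 37]);
translate([464, 231, 0]) cube([44, 44, 425]);
translate([464, 507, 0]) cube([44, 44, 425]);
translate([1790, 231, 0]) cube([44, 44, 425]);
translate([1790, 507, 0]) cube([44, 44, 425]);


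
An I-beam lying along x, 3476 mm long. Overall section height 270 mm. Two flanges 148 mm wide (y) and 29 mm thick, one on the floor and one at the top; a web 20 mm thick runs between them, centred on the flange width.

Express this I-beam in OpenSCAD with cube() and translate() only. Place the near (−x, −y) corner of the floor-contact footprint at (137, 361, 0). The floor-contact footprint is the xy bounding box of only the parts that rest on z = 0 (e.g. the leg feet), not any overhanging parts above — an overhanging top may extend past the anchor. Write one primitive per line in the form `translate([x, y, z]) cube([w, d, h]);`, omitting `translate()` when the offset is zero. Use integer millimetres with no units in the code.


translate([137, 361, 0]) cube([3476, 148, 29]);
translate([137, 425, 29]) cube([3476, 20, 212]);
translate([137, 361, 241]) cube([3476, 148, 29]);


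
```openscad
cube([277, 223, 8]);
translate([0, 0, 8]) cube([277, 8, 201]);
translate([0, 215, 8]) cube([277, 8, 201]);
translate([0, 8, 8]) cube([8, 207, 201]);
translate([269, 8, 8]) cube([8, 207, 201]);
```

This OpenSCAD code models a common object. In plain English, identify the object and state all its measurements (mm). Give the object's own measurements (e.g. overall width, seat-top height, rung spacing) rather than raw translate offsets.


An open-topped rectangular box: outside dimensions 277×223×209 mm, with a uniform wall and base thickness of 8 mm. The base is a full 277×223 slab on the floor; four walls sit on top of the base. The front and back walls (the −y and +y sides) span the full width; the two side walls fit between them.


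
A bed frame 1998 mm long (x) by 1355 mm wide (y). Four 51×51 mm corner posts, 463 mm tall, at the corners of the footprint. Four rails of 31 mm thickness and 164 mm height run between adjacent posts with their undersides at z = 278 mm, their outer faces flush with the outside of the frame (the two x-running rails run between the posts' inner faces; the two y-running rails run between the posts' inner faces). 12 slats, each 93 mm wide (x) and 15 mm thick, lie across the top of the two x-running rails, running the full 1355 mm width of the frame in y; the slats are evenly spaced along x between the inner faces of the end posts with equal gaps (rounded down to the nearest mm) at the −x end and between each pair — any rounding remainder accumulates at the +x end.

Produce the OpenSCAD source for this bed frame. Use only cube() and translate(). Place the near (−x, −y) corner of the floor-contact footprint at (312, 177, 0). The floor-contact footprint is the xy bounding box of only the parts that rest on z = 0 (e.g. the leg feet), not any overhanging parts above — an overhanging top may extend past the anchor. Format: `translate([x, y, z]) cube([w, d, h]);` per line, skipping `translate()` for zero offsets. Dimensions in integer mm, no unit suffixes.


// slat z = rail_z + rail_h = 278 + 164 = 442
// slat gap = ⌊(1896 − 12·93) / 13⌋ = 60
translate([312, 177, 0]) cube([51, 51, 463]);
translate([312, 1481, 0]) cube([51, 51, 463]);
translate([2259, 177, 0]) cube([51, 51, 463]);
translate([2259, 1481, 0]) cube([51, 51, 463]);
translate([363, 177, 278]) cube([1896, 31, 164]);
translate([363, 1501, 278]) cube([1896, 31, 164]);
translate([312, 228, 278]) cube([31, 1253, 164]);
translate([2279, 228, 278]) cube([31, 1253, 164]);
translate([423, 177, 442]) cube([93, 1355, 15]);
translate([576, 177, 442]) cube([93, 1355, 15]);
translate([729, 177, 442]) cube([93, 1355, 15]);
translate([882, 177, 442]) cube([93, 1355, 15]);
translate([1035, 177, 442]) cube([93, 1355, 15]);
translate([1188, 177, 442]) cube([93, 1355, 15]);
translate([1341, 177, 442]) cube([93, 1355, 15]);
translate([1494, 177, 442]) cube([93, 1355, 15]);
translate([1647, 177, 442]) cube([93, 1355, 15]);
translate([1800, 177, 442]) cube([93, 1355, 15]);
translate([1953, 177, 442]) cube([93, 1355, 15]);
translate([2106, 177, 442]) cube([93, 1355, 15]);
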